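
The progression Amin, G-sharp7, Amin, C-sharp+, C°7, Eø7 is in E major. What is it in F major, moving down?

Bbmin A7 Bbmin D+ Db°7 Fø7

E major down to F major is a major seventh; each chord root moves by that interval while the quality stays the same.
Amin: root A down a major seventh → Bb, giving Bbmin.
G-sharp7: root G-sharp down a major seventh → A, giving A7.
Amin: root A down a major seventh → Bb, giving Bbmin.
C-sharp+: root C-sharp down a major seventh → D, giving D+.
C°7: root C down a major seventh → Db, giving Db°7.
Eø7: root E down a major seventh → F, giving Fø7.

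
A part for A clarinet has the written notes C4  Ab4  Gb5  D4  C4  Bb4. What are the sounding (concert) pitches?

The A clarinet sounds a minor third below written, so transpose each written note down a minor third.
C4 to A3
Ab4 to F4
Gb5 to Eb5
D4 to B3
C4 to A3
Bb4 to G4

A3 F4 Eb5 B3 A3 G4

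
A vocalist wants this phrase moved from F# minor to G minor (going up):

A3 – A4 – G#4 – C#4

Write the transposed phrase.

Bb3 Bb4 A4 D4

From F# up to G is a minor second; apply that to each pitch.
A3 → Bb3
A4 → Bb4
G#4 → A4
C#4 → D4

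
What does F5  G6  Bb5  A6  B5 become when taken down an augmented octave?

Fb4 Gb5 Bbb4 Ab5 Bb4

F5: an octave down reaches F, and 13 semitones makes it Fb4.
An augmented octave down from G6 gives Gb5.
Bb5: an octave down reaches B, and 13 semitones makes it Bbb4.
An augmented octave down from A6 gives Ab5.
B5: an octave down reaches B, and 13 semitones makes it Bb4.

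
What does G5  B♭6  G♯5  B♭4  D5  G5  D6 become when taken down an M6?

Bb4 Db6 B4 Db4 F4 Bb4 F5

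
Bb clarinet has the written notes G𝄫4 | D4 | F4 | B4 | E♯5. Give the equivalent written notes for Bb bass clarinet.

First find concert pitch: the Bb clarinet sounds a major second below written, so G𝄫4 D4 F4 B4 E♯5 sounds Fbb4 C4 Eb4 A4 D#5.
Then write for Bb bass clarinet: it sounds a major ninth below written, so the part must be a major ninth above concert.
Fbb4 → Gbb5
C4 → D5
Eb4 → F5
A4 → B5
D#5 → E#6

Gbb5 D5 F5 B5 E#6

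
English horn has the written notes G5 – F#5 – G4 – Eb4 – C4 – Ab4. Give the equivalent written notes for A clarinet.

Eb5 D5 Eb4 Cb4 Ab3 Fb4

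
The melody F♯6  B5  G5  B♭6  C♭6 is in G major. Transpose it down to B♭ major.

A5 D5 Bb4 Db6 Ebb5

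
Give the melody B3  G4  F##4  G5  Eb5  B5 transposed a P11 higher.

E5 C6 B#5 C7 Ab6 E7

B3 to E5
G4 to C6
F##4 to B#5
G5 to C7
Eb5 to Ab6
B5 to E7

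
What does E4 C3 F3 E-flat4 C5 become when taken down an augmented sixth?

Gb3 Ebb2 Abb2 Gbb3 Ebb4

E4 becomes Gb3
C3 becomes Ebb2
F3 becomes Abb2
Eb4 becomes Gbb3
C5 becomes Ebb4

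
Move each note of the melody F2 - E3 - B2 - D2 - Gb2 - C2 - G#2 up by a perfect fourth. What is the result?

Bb2 A3 E3 G2 Cb3 F2 C#3

F2: a fourth up reaches B, and 5 semitones makes it Bb2.
A perfect fourth up from E3 gives A3.
A perfect fourth up from B2 gives E3.
A perfect fourth up from D2 gives G2.
Gb2: a fourth up reaches C, and 5 semitones makes it Cb3.
C2: a fourth up reaches F, and 5 semitones makes it F2.
G#2 up a perfect fourth is C#3.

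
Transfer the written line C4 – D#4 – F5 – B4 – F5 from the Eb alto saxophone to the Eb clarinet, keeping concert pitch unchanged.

C3 D#3 F4 B3 F4

First find concert pitch: the Eb alto saxophone sounds a major sixth below written, so C4 D#4 F5 B4 F5 sounds Eb3 F#3 Ab4 D4 Ab4.
Then write for Eb clarinet: it sounds a minor third above written, so the part must be a minor third below concert.
Eb3 → C3
F#3 → D#3
Ab4 → F4
D4 → B3
Ab4 → F4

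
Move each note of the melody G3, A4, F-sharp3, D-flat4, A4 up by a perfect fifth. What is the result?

G3 -> D4
A4 -> E5
F#3 -> C#4
Db4 -> Ab4
A4 -> E5

D4 E5 C#4 Ab4 E5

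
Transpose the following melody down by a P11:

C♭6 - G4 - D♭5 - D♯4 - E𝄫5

Gb4 D3 Ab3 A#2 Bbb3

A perfect eleventh down from Cb6 gives Gb4.
G4: an eleventh down reaches D, and 17 semitones makes it D3.
Db5 down a perfect eleventh is Ab3.
D#4 down a perfect eleventh is A#2.
Ebb5: an eleventh down reaches B, and 17 semitones makes it Bbb3.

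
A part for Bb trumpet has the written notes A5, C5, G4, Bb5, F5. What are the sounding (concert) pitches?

G5 Bb4 F4 Ab5 Eb5

Written C4 on the Bb trumpet sounds as Bb3, a major second lower; apply that shift to every note.
A5 → G5
C5 → Bb4
G4 → F4
Bb5 → Ab5
F5 → Eb5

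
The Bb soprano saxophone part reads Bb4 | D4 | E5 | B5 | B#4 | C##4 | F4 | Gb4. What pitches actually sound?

Ab4 C4 D5 A5 A#4 B#3 Eb4 Fb4

The Bb soprano saxophone sounds a major second below written, so transpose each written note down a major second.
Bb4 -> Ab4
D4 -> C4
E5 -> D5
B5 -> A5
B#4 -> A#4
C##4 -> B#3
F4 -> Eb4
Gb4 -> Fb4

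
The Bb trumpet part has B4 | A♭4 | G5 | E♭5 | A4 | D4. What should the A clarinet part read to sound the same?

First find concert pitch: the Bb trumpet sounds a major second below written, so B4 A♭4 G5 E♭5 A4 D4 sounds A4 Gb4 F5 Db5 G4 C4.
Then write for A clarinet: it sounds a minor third below written, so the part must be a minor third above concert.
A4 → C5
Gb4 → Bbb4
F5 → Ab5
Db5 → Fb5
G4 → Bb4
C4 → Eb4

C5 Bbb4 Ab5 Fb5 Bb4 Eb4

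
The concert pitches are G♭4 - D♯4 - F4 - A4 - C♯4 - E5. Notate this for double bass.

Gb5 D#5 F5 A5 C#5 E6

The double bass sounds a perfect octave below written, so the written part must be a perfect octave above concert — transpose each note up.
Gb4 -> Gb5
D#4 -> D#5
F4 -> F5
A4 -> A5
C#4 -> C#5
E5 -> E6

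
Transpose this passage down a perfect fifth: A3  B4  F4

A3 to D3
B4 to E4
F4 to Bb3

D3 E4 Bb3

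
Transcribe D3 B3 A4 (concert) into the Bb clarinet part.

Written C4 sounds as Bb3 on the Bb clarinet, so concert pitches are written a major second up.
D3 -> E3
B3 -> C#4
A4 -> B4

E3 C#4 B4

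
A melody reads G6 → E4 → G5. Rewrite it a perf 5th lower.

C6 A3 C5

A perfect fifth down from G6 gives C6.
E4: a fifth down reaches A, and 7 semitones makes it A3.
G5 down a perfect fifth is C5.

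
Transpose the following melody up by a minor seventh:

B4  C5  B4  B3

A5 Bb5 A5 A4

A minor seventh up from B4 gives A5.
A minor seventh up from C5 gives Bb5.
A minor seventh up from B4 gives A5.
B3: a seventh up reaches A, and 10 semitones makes it A4.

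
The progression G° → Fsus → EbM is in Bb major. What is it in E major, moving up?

C#° Bsus AM

Bb major up to E major is an augmented fourth; each chord root moves by that interval while the quality stays the same.
G°: root G up an augmented fourth → C#, giving C#°.
Fsus: root F up an augmented fourth → B, giving Bsus.
EbM: root Eb up an augmented fourth → A, giving AM.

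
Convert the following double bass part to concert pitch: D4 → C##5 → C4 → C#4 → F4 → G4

D3 C##4 C3 C#3 F3 G3

Written C4 on the double bass sounds as C3, a perfect octave lower; apply that shift to every note.
D4 becomes D3
C##5 becomes C##4
C4 becomes C3
C#4 becomes C#3
F4 becomes F3
G4 becomes G3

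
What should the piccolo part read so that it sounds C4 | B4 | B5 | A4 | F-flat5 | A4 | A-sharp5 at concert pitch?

C3 B3 B4 A3 Fb4 A3 A#4

Written C4 sounds as C5 on the piccolo, so concert pitches are written a perfect octave down.
C4 gives C3
B4 gives B3
B5 gives B4
A4 gives A3
Fb5 gives Fb4
A4 gives A3
A#5 gives A#4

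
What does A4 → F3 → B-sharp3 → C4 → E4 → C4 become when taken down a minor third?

A minor third down from A4 gives F#4.
F3: a third down reaches D, and 3 semitones makes it D3.
B#3 down a minor third is G##3.
C4 down a minor third is A3.
A minor third down from E4 gives C#4.
C4: a third down reaches A, and 3 semitones makes it A3.

F#4 D3 G##3 A3 C#4 A3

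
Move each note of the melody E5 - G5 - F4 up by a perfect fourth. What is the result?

A5 C6 Bb4

E5 -> A5
G5 -> C6
F4 -> Bb4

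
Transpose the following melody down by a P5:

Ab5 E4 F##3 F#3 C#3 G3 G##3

Ab5 → Db5
E4 → A3
F##3 → B#2
F#3 → B2
C#3 → F#2
G3 → C3
G##3 → C##3

Db5 A3 B#2 B2 F#2 C3 C##3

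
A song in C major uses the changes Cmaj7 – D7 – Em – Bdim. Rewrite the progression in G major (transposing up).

C major up to G major is a perfect fifth; each chord root moves by that interval while the quality stays the same.
Cmaj7: root C up a perfect fifth → G, giving Gmaj7.
D7: root D up a perfect fifth → A, giving A7.
Em: root E up a perfect fifth → B, giving Bm.
Bdim: root B up a perfect fifth → F#, giving F#dim.

Gmaj7 A7 Bm F#dim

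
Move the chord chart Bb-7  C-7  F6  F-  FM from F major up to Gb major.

F major up to Gb major is a minor second; each chord root moves by that interval while the quality stays the same.
Bb-7: root Bb up a minor second → Cb, giving Cb-7.
C-7: root C up a minor second → Db, giving Db-7.
F6: root F up a minor second → Gb, giving Gb6.
F-: root F up a minor second → Gb, giving Gb-.
FM: root F up a minor second → Gb, giving GbM.

Cb-7 Db-7 Gb6 Gb- GbM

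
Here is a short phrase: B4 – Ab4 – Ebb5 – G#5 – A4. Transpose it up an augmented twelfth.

F##6 E6 Bb6 D##7 E#6

B4 up an augmented twelfth is F##6.
An augmented twelfth up from Ab4 gives E6.
Ebb5 up an augmented twelfth is Bb6.
An augmented twelfth up from G#5 gives D##7.
A4: a twelfth up reaches E, and 20 semitones makes it E#6.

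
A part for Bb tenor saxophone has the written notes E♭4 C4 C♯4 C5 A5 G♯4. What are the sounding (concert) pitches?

Written C4 on the Bb tenor saxophone sounds as Bb2, a major ninth lower; apply that shift to every note.
Eb4 -> Db3
C4 -> Bb2
C#4 -> B2
C5 -> Bb3
A5 -> G4
G#4 -> F#3

Db3 Bb2 B2 Bb3 G4 F#3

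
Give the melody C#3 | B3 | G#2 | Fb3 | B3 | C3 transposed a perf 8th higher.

C#4 B4 G#3 Fb4 B4 C4

C#3 up a perfect octave is C#4.
A perfect octave up from B3 gives B4.
G#2 up a perfect octave is G#3.
Fb3 up a perfect octave is Fb4.
B3: an octave up reaches B, and 12 semitones makes it B4.
C3: an octave up reaches C, and 12 semitones makes it C4.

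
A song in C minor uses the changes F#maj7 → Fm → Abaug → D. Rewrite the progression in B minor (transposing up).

E#maj7 Em Gaug C#

C minor up to B minor is a major seventh; each chord root moves by that interval while the quality stays the same.
F#maj7: root F# up a major seventh → E#, giving E#maj7.
Fm: root F up a major seventh → E, giving Em.
Abaug: root Ab up a major seventh → G, giving Gaug.
D: root D up a major seventh → C#, giving C#.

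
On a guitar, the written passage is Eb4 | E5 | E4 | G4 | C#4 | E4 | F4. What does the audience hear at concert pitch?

Written C4 on the guitar sounds as C3, a perfect octave lower; apply that shift to every note.
Eb4 to Eb3
E5 to E4
E4 to E3
G4 to G3
C#4 to C#3
E4 to E3
F4 to F3

Eb3 E4 E3 G3 C#3 E3 F3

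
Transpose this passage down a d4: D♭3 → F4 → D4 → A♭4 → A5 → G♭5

A2 C#4 A#3 E4 E#5 D5

Db3 to A2
F4 to C#4
D4 to A#3
Ab4 to E4
A5 to E#5
Gb5 to D5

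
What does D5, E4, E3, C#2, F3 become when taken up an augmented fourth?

G#5 A#4 A#3 F##2 B3

D5 becomes G#5
E4 becomes A#4
E3 becomes A#3
C#2 becomes F##2
F3 becomes B3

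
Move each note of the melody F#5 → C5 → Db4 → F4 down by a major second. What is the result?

E5 Bb4 Cb4 Eb4

F#5 -> E5
C5 -> Bb4
Db4 -> Cb4
F4 -> Eb4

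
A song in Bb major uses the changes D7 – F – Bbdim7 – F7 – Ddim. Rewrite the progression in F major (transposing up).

A7 C Fdim7 C7 Adim

Bb major up to F major is a perfect fifth; each chord root moves by that interval while the quality stays the same.
D7: root D up a perfect fifth → A, giving A7.
F: root F up a perfect fifth → C, giving C.
Bbdim7: root Bb up a perfect fifth → F, giving Fdim7.
F7: root F up a perfect fifth → C, giving C7.
Ddim: root D up a perfect fifth → A, giving Adim.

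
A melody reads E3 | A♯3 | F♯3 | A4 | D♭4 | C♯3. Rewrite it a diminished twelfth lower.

A#1 D##2 B#1 D#3 G2 F##1

E3 down a diminished twelfth is A#1.
A#3: a twelfth down reaches D, and 18 semitones makes it D##2.
F#3 down a diminished twelfth is B#1.
A4: a twelfth down reaches D, and 18 semitones makes it D#3.
Db4: a twelfth down reaches G, and 18 semitones makes it G2.
C#3 down a diminished twelfth is F##1.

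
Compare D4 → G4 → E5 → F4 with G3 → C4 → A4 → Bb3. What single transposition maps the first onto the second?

down a perfect fifth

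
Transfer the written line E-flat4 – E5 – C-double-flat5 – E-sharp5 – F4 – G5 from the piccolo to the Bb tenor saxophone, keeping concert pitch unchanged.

First find concert pitch: the piccolo sounds a perfect octave above written, so E-flat4 E5 C-double-flat5 E-sharp5 F4 G5 sounds Eb5 E6 Cbb6 E#6 F5 G6.
Then write for Bb tenor saxophone: it sounds a major ninth below written, so the part must be a major ninth above concert.
Eb5 → F6
E6 → F#7
Cbb6 → Dbb7
E#6 → F##7
F5 → G6
G6 → A7

F6 F#7 Dbb7 F##7 G6 A7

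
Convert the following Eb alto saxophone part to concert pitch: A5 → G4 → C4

The Eb alto saxophone sounds a major sixth below written, so transpose each written note down a major sixth.
A5 to C5
G4 to Bb3
C4 to Eb3

C5 Bb3 Eb3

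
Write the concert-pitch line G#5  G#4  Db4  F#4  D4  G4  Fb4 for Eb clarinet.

E#5 E#4 Bb3 D#4 B3 E4 Db4

The Eb clarinet sounds a minor third above written, so the written part must be a minor third below concert — transpose each note down.
G#5 to E#5
G#4 to E#4
Db4 to Bb3
F#4 to D#4
D4 to B3
G4 to E4
Fb4 to Db4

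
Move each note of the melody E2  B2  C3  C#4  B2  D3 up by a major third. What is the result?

E2 gives G#2
B2 gives D#3
C3 gives E3
C#4 gives E#4
B2 gives D#3
D3 gives F#3

G#2 D#3 E3 E#4 D#3 F#3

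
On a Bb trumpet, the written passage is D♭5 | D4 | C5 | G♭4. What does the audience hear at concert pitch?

Cb5 C4 Bb4 Fb4

Written C4 on the Bb trumpet sounds as Bb3, a major second lower; apply that shift to every note.
Db5 becomes Cb5
D4 becomes C4
C5 becomes Bb4
Gb4 becomes Fb4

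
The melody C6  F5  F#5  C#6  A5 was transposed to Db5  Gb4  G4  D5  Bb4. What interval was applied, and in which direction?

down a major seventh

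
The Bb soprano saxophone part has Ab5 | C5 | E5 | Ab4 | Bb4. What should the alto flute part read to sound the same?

First find concert pitch: the Bb soprano saxophone sounds a major second below written, so Ab5 C5 E5 Ab4 Bb4 sounds Gb5 Bb4 D5 Gb4 Ab4.
Then write for alto flute: it sounds a perfect fourth below written, so the part must be a perfect fourth above concert.
Gb5 → Cb6
Bb4 → Eb5
D5 → G5
Gb4 → Cb5
Ab4 → Db5

Cb6 Eb5 G5 Cb5 Db5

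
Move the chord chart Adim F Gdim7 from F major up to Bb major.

Ddim Bb Cdim7

F major up to Bb major is a perfect fourth; each chord root moves by that interval while the quality stays the same.
Adim: root A up a perfect fourth → D, giving Ddim.
F: root F up a perfect fourth → Bb, giving Bb.
Gdim7: root G up a perfect fourth → C, giving Cdim7.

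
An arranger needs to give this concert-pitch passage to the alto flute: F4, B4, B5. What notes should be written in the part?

Written C4 sounds as G3 on the alto flute, so concert pitches are written a perfect fourth up.
F4 -> Bb4
B4 -> E5
B5 -> E6

Bb4 E5 E6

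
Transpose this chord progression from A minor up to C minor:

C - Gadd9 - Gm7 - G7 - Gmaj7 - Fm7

A minor up to C minor is a minor third; each chord root moves by that interval while the quality stays the same.
C: root C up a minor third → Eb, giving Eb.
Gadd9: root G up a minor third → Bb, giving Bbadd9.
Gm7: root G up a minor third → Bb, giving Bbm7.
G7: root G up a minor third → Bb, giving Bb7.
Gmaj7: root G up a minor third → Bb, giving Bbmaj7.
Fm7: root F up a minor third → Ab, giving Abm7.

Eb Bbadd9 Bbm7 Bb7 Bbmaj7 Abm7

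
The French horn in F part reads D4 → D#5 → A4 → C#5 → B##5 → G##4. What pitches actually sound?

G3 G#4 D4 F#4 E##5 C##4

The French horn in F sounds a perfect fifth below written, so transpose each written note down a perfect fifth.
D4 -> G3
D#5 -> G#4
A4 -> D4
C#5 -> F#4
B##5 -> E##5
G##4 -> C##4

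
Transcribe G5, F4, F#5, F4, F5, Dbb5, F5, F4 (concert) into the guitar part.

G6 F5 F#6 F5 F6 Dbb6 F6 F5

Written C4 sounds as C3 on the guitar, so concert pitches are written a perfect octave up.
G5 becomes G6
F4 becomes F5
F#5 becomes F#6
F4 becomes F5
F5 becomes F6
Dbb5 becomes Dbb6
F5 becomes F6
F4 becomes F5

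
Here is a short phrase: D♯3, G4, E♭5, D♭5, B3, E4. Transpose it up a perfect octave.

D#3 up a perfect octave is D#4.
G4 up a perfect octave is G5.
Eb5: an octave up reaches E, and 12 semitones makes it Eb6.
A perfect octave up from Db5 gives Db6.
B3: an octave up reaches B, and 12 semitones makes it B4.
E4 up a perfect octave is E5.

D#4 G5 Eb6 Db6 B4 E5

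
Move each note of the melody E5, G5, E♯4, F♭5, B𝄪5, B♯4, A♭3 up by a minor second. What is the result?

E5 gives F5
G5 gives Ab5
E#4 gives F#4
Fb5 gives Gbb5
B##5 gives C##6
B#4 gives C#5
Ab3 gives Bbb3

F5 Ab5 F#4 Gbb5 C##6 C#5 Bbb3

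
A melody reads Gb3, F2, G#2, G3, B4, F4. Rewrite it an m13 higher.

Gb3 to Ebb5
F2 to Db4
G#2 to E4
G3 to Eb5
B4 to G6
F4 to Db6

Ebb5 Db4 E4 Eb5 G6 Db6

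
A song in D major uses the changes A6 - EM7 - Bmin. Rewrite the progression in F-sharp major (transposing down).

C#6 G#M7 D#min

D major down to F-sharp major is a minor sixth; each chord root moves by that interval while the quality stays the same.
A6: root A down a minor sixth → C#, giving C#6.
EM7: root E down a minor sixth → G#, giving G#M7.
Bmin: root B down a minor sixth → D#, giving D#min.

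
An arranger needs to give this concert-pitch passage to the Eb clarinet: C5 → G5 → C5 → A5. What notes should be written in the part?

A4 E5 A4 F#5

The Eb clarinet sounds a minor third above written, so the written part must be a minor third below concert — transpose each note down.
C5 to A4
G5 to E5
C5 to A4
A5 to F#5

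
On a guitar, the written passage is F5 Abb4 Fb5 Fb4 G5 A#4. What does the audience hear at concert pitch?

The guitar sounds a perfect octave below written, so transpose each written note down a perfect octave.
F5 becomes F4
Abb4 becomes Abb3
Fb5 becomes Fb4
Fb4 becomes Fb3
G5 becomes G4
A#4 becomes A#3

F4 Abb3 Fb4 Fb3 G4 A#3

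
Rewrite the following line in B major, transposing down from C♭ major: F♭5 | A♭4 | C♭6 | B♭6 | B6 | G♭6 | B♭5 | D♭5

C♭ major to B major down is a diminished second, so every note moves down by that interval.
Fb5 -> E5
Ab4 -> G#4
Cb6 -> B5
Bb6 -> A#6
B6 -> A##6
Gb6 -> F#6
Bb5 -> A#5
Db5 -> C#5

E5 G#4 B5 A#6 A##6 F#6 A#5 C#5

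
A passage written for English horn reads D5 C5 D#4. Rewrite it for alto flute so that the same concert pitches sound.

C5 Bb4 C#4

First find concert pitch: the English horn sounds a perfect fifth below written, so D5 C5 D#4 sounds G4 F4 G#3.
Then write for alto flute: it sounds a perfect fourth below written, so the part must be a perfect fourth above concert.
G4 → C5
F4 → Bb4
G#3 → C#4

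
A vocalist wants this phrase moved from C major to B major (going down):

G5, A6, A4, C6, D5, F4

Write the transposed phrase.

From C down to B is a minor second; apply that to each pitch.
G5 to F#5
A6 to G#6
A4 to G#4
C6 to B5
D5 to C#5
F4 to E4

F#5 G#6 G#4 B5 C#5 E4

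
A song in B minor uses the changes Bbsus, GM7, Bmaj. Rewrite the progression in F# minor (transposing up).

Fsus DM7 F#maj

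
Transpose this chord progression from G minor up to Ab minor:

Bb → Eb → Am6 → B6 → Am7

Cb Fb Bbm6 C6 Bbm7

G minor up to Ab minor is a minor second; each chord root moves by that interval while the quality stays the same.
Bb: root Bb up a minor second → Cb, giving Cb.
Eb: root Eb up a minor second → Fb, giving Fb.
Am6: root A up a minor second → Bb, giving Bbm6.
B6: root B up a minor second → C, giving C6.
Am7: root A up a minor second → Bb, giving Bbm7.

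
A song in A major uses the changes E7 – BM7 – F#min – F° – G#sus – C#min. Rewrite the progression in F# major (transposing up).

C#7 G#M7 D#min D° E#sus A#min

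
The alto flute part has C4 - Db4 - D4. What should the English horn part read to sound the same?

D4 Eb4 E4

First find concert pitch: the alto flute sounds a perfect fourth below written, so C4 Db4 D4 sounds G3 Ab3 A3.
Then write for English horn: it sounds a perfect fifth below written, so the part must be a perfect fifth above concert.
G3 → D4
Ab3 → Eb4
A3 → E4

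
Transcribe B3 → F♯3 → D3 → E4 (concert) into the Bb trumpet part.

The Bb trumpet sounds a major second below written, so the written part must be a major second above concert — transpose each note up.
B3 becomes C#4
F#3 becomes G#3
D3 becomes E3
E4 becomes F#4

C#4 G#3 E3 F#4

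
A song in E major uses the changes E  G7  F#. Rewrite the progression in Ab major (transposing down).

E major down to Ab major is an augmented fifth; each chord root moves by that interval while the quality stays the same.
E: root E down an augmented fifth → Ab, giving Ab.
G7: root G down an augmented fifth → Cb, giving Cb7.
F#: root F# down an augmented fifth → Bb, giving Bb.

Ab Cb7 Bb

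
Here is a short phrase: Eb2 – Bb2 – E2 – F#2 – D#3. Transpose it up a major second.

F2 C3 F#2 G#2 E#3

Eb2 gives F2
Bb2 gives C3
E2 gives F#2
F#2 gives G#2
D#3 gives E#3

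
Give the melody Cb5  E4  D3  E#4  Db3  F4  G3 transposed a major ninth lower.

Bbb3 D3 C2 D#3 Cb2 Eb3 F2

Cb5 becomes Bbb3
E4 becomes D3
D3 becomes C2
E#4 becomes D#3
Db3 becomes Cb2
F4 becomes Eb3
G3 becomes F2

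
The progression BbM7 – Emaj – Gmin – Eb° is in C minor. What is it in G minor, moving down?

FM7 Bmaj Dmin Bb°

C minor down to G minor is a perfect fourth; each chord root moves by that interval while the quality stays the same.
BbM7: root Bb down a perfect fourth → F, giving FM7.
Emaj: root E down a perfect fourth → B, giving Bmaj.
Gmin: root G down a perfect fourth → D, giving Dmin.
Eb°: root Eb down a perfect fourth → Bb, giving Bb°.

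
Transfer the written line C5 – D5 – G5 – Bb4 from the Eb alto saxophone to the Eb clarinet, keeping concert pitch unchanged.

C4 D4 G4 Bb3

First find concert pitch: the Eb alto saxophone sounds a major sixth below written, so C5 D5 G5 Bb4 sounds Eb4 F4 Bb4 Db4.
Then write for Eb clarinet: it sounds a minor third above written, so the part must be a minor third below concert.
Eb4 → C4
F4 → D4
Bb4 → G4
Db4 → Bb3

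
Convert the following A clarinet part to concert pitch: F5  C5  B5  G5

Written C4 on the A clarinet sounds as A3, a minor third lower; apply that shift to every note.
F5 becomes D5
C5 becomes A4
B5 becomes G#5
G5 becomes E5

D5 A4 G#5 E5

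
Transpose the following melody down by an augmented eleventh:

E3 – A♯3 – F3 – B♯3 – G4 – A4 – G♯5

Bb1 E2 Cb2 F#2 Db3 Eb3 D4

E3 down an augmented eleventh is Bb1.
A#3 down an augmented eleventh is E2.
F3: an eleventh down reaches C, and 18 semitones makes it Cb2.
B#3 down an augmented eleventh is F#2.
An augmented eleventh down from G4 gives Db3.
An augmented eleventh down from A4 gives Eb3.
G#5 down an augmented eleventh is D4.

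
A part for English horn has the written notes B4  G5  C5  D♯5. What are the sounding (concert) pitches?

E4 C5 F4 G#4

Written C4 on the English horn sounds as F3, a perfect fifth lower; apply that shift to every note.
B4 to E4
G5 to C5
C5 to F4
D#5 to G#4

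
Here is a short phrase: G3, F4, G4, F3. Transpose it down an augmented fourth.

Db3 Cb4 Db4 Cb3

G3 -> Db3
F4 -> Cb4
G4 -> Db4
F3 -> Cb3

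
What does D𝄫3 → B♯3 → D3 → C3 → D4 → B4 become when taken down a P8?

Dbb2 B#2 D2 C2 D3 B3

Dbb3 becomes Dbb2
B#3 becomes B#2
D3 becomes D2
C3 becomes C2
D4 becomes D3
B4 becomes B3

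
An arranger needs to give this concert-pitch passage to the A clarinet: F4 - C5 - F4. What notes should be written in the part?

The A clarinet sounds a minor third below written, so the written part must be a minor third above concert — transpose each note up.
F4 becomes Ab4
C5 becomes Eb5
F4 becomes Ab4

Ab4 Eb5 Ab4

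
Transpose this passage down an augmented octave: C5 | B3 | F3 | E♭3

Cb4 Bb2 Fb2 Ebb2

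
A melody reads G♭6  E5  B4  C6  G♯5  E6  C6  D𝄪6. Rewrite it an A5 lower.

Cbb6 Ab4 Eb4 Fb5 C5 Ab5 Fb5 G#5

Gb6 → Cbb6
E5 → Ab4
B4 → Eb4
C6 → Fb5
G#5 → C5
E6 → Ab5
C6 → Fb5
D##6 → G#5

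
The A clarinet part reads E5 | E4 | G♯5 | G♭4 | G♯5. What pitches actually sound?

Written C4 on the A clarinet sounds as A3, a minor third lower; apply that shift to every note.
E5 -> C#5
E4 -> C#4
G#5 -> E#5
Gb4 -> Eb4
G#5 -> E#5

C#5 C#4 E#5 Eb4 E#5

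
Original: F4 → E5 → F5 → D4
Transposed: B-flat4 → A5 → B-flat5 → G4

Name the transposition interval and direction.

up a perfect fourth

From F4 to Bb4 is 4 letter names — a fourth of some quality.
F4 to Bb4 is 5 semitones, which makes it a perfect fourth; the second version is higher, so the direction is up.
Checking another pair — D4 → G4 — gives the same interval.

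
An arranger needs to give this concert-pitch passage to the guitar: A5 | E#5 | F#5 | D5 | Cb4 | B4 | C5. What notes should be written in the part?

Written C4 sounds as C3 on the guitar, so concert pitches are written a perfect octave up.
A5 -> A6
E#5 -> E#6
F#5 -> F#6
D5 -> D6
Cb4 -> Cb5
B4 -> B5
C5 -> C6

A6 E#6 F#6 D6 Cb5 B5 C6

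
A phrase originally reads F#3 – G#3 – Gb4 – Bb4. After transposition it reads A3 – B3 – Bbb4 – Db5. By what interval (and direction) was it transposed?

up a minor third

From F#3 to A3 is 3 letter names — a third of some quality.
F#3 to A3 is 3 semitones, which makes it a minor third; the second version is higher, so the direction is up.
Checking another pair — Bb4 → Db5 — gives the same interval.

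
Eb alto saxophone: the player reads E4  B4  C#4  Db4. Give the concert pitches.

G3 D4 E3 Fb3

Written C4 on the Eb alto saxophone sounds as Eb3, a major sixth lower; apply that shift to every note.
E4 → G3
B4 → D4
C#4 → E3
Db4 → Fb3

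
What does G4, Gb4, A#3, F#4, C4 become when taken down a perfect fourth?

G4 -> D4
Gb4 -> Db4
A#3 -> E#3
F#4 -> C#4
C4 -> G3

D4 Db4 E#3 C#4 G3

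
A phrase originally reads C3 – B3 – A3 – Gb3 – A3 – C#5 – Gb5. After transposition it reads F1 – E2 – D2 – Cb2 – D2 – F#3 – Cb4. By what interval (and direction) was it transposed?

From C3 to F1 is 12 letter names — a twelfth of some quality.
F1 to C3 is 19 semitones, which makes it a perfect twelfth; the second version is lower, so the direction is down.
Checking another pair — Gb5 → Cb4 — gives the same interval.

down a perfect twelfth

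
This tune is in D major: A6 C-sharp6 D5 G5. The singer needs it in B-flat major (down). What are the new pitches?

D major to B-flat major down is a major third, so every note moves down by that interval.
A6 -> F6
C#6 -> A5
D5 -> Bb4
G5 -> Eb5

F6 A5 Bb4 Eb5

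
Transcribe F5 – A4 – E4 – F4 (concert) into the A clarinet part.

Ab5 C5 G4 Ab4

Written C4 sounds as A3 on the A clarinet, so concert pitches are written a minor third up.
F5 gives Ab5
A4 gives C5
E4 gives G4
F4 gives Ab4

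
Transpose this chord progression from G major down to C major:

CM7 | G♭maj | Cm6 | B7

FM7 Cbmaj Fm6 E7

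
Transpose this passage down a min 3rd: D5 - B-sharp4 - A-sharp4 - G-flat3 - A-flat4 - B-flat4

B4 G##4 F##4 Eb3 F4 G4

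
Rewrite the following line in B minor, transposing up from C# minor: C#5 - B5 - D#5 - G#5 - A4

From C# up to B is a minor seventh; apply that to each pitch.
C#5 becomes B5
B5 becomes A6
D#5 becomes C#6
G#5 becomes F#6
A4 becomes G5

B5 A6 C#6 F#6 G5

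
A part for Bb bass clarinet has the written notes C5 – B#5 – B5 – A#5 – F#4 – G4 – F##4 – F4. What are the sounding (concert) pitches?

Bb3 A#4 A4 G#4 E3 F3 E#3 Eb3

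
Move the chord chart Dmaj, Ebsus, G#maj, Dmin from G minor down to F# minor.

C#maj Dsus F##maj C#min

G minor down to F# minor is a minor second; each chord root moves by that interval while the quality stays the same.
Dmaj: root D down a minor second → C#, giving C#maj.
Ebsus: root Eb down a minor second → D, giving Dsus.
G#maj: root G# down a minor second → F##, giving F##maj.
Dmin: root D down a minor second → C#, giving C#min.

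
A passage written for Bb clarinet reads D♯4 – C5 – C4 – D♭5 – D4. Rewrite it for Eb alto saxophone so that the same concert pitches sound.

A#4 G5 G4 Ab5 A4

First find concert pitch: the Bb clarinet sounds a major second below written, so D♯4 C5 C4 D♭5 D4 sounds C#4 Bb4 Bb3 Cb5 C4.
Then write for Eb alto saxophone: it sounds a major sixth below written, so the part must be a major sixth above concert.
C#4 → A#4
Bb4 → G5
Bb3 → G4
Cb5 → Ab5
C4 → A4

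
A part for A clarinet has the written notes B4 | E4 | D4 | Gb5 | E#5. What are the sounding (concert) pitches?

The A clarinet sounds a minor third below written, so transpose each written note down a minor third.
B4 to G#4
E4 to C#4
D4 to B3
Gb5 to Eb5
E#5 to C##5

G#4 C#4 B3 Eb5 C##5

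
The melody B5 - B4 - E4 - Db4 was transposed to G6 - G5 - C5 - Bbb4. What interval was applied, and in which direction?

From B5 to G6 is 6 letter names — a sixth of some quality.
B5 to G6 is 8 semitones, which makes it a minor sixth; the second version is higher, so the direction is up.
Checking another pair — Db4 → Bbb4 — gives the same interval.

up a minor sixth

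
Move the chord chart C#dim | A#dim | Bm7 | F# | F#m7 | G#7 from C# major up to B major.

Bdim G#dim Am7 E Em7 F#7

C# major up to B major is a minor seventh; each chord root moves by that interval while the quality stays the same.
C#dim: root C# up a minor seventh → B, giving Bdim.
A#dim: root A# up a minor seventh → G#, giving G#dim.
Bm7: root B up a minor seventh → A, giving Am7.
F#: root F# up a minor seventh → E, giving E.
F#m7: root F# up a minor seventh → E, giving Em7.
G#7: root G# up a minor seventh → F#, giving F#7.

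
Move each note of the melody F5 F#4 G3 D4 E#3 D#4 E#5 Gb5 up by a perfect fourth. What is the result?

F5: a fourth up reaches B, and 5 semitones makes it Bb5.
F#4 up a perfect fourth is B4.
G3: a fourth up reaches C, and 5 semitones makes it C4.
D4: a fourth up reaches G, and 5 semitones makes it G4.
E#3: a fourth up reaches A, and 5 semitones makes it A#3.
D#4 up a perfect fourth is G#4.
A perfect fourth up from E#5 gives A#5.
Gb5: a fourth up reaches C, and 5 semitones makes it Cb6.

Bb5 B4 C4 G4 A#3 G#4 A#5 Cb6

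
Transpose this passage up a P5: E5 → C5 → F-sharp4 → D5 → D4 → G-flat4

B5 G5 C#5 A5 A4 Db5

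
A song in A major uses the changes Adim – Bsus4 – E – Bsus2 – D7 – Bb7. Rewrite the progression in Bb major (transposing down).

Bbdim Csus4 F Csus2 Eb7 Cb7

A major down to Bb major is a major seventh; each chord root moves by that interval while the quality stays the same.
Adim: root A down a major seventh → Bb, giving Bbdim.
Bsus4: root B down a major seventh → C, giving Csus4.
E: root E down a major seventh → F, giving F.
Bsus2: root B down a major seventh → C, giving Csus2.
D7: root D down a major seventh → Eb, giving Eb7.
Bb7: root Bb down a major seventh → Cb, giving Cb7.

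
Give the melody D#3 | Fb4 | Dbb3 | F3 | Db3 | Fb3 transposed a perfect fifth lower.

G#2 Bbb3 Gbb2 Bb2 Gb2 Bbb2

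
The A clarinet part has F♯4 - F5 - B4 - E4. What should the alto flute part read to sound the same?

G#4 G5 C#5 F#4

First find concert pitch: the A clarinet sounds a minor third below written, so F♯4 F5 B4 E4 sounds D#4 D5 G#4 C#4.
Then write for alto flute: it sounds a perfect fourth below written, so the part must be a perfect fourth above concert.
D#4 → G#4
D5 → G5
G#4 → C#5
C#4 → F#4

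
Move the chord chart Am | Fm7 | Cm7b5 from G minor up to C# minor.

D#m Bm7 F#m7b5

G minor up to C# minor is an augmented fourth; each chord root moves by that interval while the quality stays the same.
Am: root A up an augmented fourth → D#, giving D#m.
Fm7: root F up an augmented fourth → B, giving Bm7.
Cm7b5: root C up an augmented fourth → F#, giving F#m7b5.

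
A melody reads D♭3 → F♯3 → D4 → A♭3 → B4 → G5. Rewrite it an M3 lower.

Bbb2 D3 Bb3 Fb3 G4 Eb5

Db3: a third down reaches B, and 4 semitones makes it Bbb2.
F#3: a third down reaches D, and 4 semitones makes it D3.
A major third down from D4 gives Bb3.
Ab3 down a major third is Fb3.
B4 down a major third is G4.
G5 down a major third is Eb5.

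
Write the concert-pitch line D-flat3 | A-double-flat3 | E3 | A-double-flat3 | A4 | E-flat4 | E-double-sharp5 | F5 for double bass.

Db4 Abb4 E4 Abb4 A5 Eb5 E##6 F6

Written C4 sounds as C3 on the double bass, so concert pitches are written a perfect octave up.
Db3 gives Db4
Abb3 gives Abb4
E3 gives E4
Abb3 gives Abb4
A4 gives A5
Eb4 gives Eb5
E##5 gives E##6
F5 gives F6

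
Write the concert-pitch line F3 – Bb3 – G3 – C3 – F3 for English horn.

C4 F4 D4 G3 C4

The English horn sounds a perfect fifth below written, so the written part must be a perfect fifth above concert — transpose each note up.
F3 gives C4
Bb3 gives F4
G3 gives D4
C3 gives G3
F3 gives C4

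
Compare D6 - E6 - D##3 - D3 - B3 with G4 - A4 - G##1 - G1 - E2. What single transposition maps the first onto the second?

down a perfect twelfth

Take the first pair: D6 → G4. D to G spans 12 letter names, so the interval is some kind of twelfth.
G4 to D6 is 19 semitones, which makes it a perfect twelfth; the second version is lower, so the direction is down.
Checking another pair — B3 → E2 — gives the same interval.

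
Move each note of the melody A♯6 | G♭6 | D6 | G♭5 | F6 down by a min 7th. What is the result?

A#6 → B#5
Gb6 → Ab5
D6 → E5
Gb5 → Ab4
F6 → G5

B#5 Ab5 E5 Ab4 G5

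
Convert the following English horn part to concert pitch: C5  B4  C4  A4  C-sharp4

The English horn sounds a perfect fifth below written, so transpose each written note down a perfect fifth.
C5 -> F4
B4 -> E4
C4 -> F3
A4 -> D4
C#4 -> F#3

F4 E4 F3 D4 F#3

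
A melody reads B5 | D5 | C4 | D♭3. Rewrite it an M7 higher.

A#6 C#6 B4 C4

B5 up a major seventh is A#6.
A major seventh up from D5 gives C#6.
C4 up a major seventh is B4.
A major seventh up from Db3 gives C4.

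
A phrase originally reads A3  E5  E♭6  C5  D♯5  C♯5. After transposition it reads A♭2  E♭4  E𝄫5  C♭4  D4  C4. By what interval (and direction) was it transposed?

down an augmented octave

From A3 to Ab2 is 8 letter names — an octave of some quality.
Ab2 to A3 is 13 semitones, which makes it an augmented octave; the second version is lower, so the direction is down.
Checking another pair — C#5 → C4 — gives the same interval.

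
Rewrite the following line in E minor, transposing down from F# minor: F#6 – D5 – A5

E6 C5 G5

From F# down to E is a major second; apply that to each pitch.
F#6 gives E6
D5 gives C5
A5 gives G5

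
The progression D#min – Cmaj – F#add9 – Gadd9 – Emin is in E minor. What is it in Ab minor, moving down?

E minor down to Ab minor is an augmented fifth; each chord root moves by that interval while the quality stays the same.
D#min: root D# down an augmented fifth → G, giving Gmin.
Cmaj: root C down an augmented fifth → Fb, giving Fbmaj.
F#add9: root F# down an augmented fifth → Bb, giving Bbadd9.
Gadd9: root G down an augmented fifth → Cb, giving Cbadd9.
Emin: root E down an augmented fifth → Ab, giving Abmin.

Gmin Fbmaj Bbadd9 Cbadd9 Abmin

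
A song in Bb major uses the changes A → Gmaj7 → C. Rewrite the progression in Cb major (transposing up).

Bb major up to Cb major is a minor second; each chord root moves by that interval while the quality stays the same.
A: root A up a minor second → Bb, giving Bb.
Gmaj7: root G up a minor second → Ab, giving Abmaj7.
C: root C up a minor second → Db, giving Db.

Bb Abmaj7 Db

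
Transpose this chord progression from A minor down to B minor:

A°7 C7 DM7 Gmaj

A minor down to B minor is a minor seventh; each chord root moves by that interval while the quality stays the same.
A°7: root A down a minor seventh → B, giving B°7.
C7: root C down a minor seventh → D, giving D7.
DM7: root D down a minor seventh → E, giving EM7.
Gmaj: root G down a minor seventh → A, giving Amaj.

B°7 D7 EM7 Amaj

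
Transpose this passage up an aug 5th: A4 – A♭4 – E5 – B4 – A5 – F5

A4 up an augmented fifth is E#5.
Ab4 up an augmented fifth is E5.
E5 up an augmented fifth is B#5.
B4: a fifth up reaches F, and 8 semitones makes it F##5.
A5: a fifth up reaches E, and 8 semitones makes it E#6.
An augmented fifth up from F5 gives C#6.

E#5 E5 B#5 F##5 E#6 C#6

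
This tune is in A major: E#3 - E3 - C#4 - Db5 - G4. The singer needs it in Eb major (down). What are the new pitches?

B2 Bb2 G3 Abb4 Db4

A major to Eb major down is an augmented fourth, so every note moves down by that interval.
E#3 gives B2
E3 gives Bb2
C#4 gives G3
Db5 gives Abb4
G4 gives Db4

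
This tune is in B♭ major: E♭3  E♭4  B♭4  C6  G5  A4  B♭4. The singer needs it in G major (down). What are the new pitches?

From B♭ down to G is a minor third; apply that to each pitch.
Eb3 becomes C3
Eb4 becomes C4
Bb4 becomes G4
C6 becomes A5
G5 becomes E5
A4 becomes F#4
Bb4 becomes G4

C3 C4 G4 A5 E5 F#4 G4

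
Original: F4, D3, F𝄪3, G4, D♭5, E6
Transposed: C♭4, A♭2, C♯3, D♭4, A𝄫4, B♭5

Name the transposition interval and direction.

down an augmented fourth

From F4 to Cb4 is 4 letter names — a fourth of some quality.
Cb4 to F4 is 6 semitones, which makes it an augmented fourth; the second version is lower, so the direction is down.
Checking another pair — E6 → Bb5 — gives the same interval.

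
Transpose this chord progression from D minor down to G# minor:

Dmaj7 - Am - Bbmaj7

D minor down to G# minor is a diminished fifth; each chord root moves by that interval while the quality stays the same.
Dmaj7: root D down a diminished fifth → G#, giving G#maj7.
Am: root A down a diminished fifth → D#, giving D#m.
Bbmaj7: root Bb down a diminished fifth → E, giving Emaj7.

G#maj7 D#m Emaj7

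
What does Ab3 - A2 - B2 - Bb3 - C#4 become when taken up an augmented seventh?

An augmented seventh up from Ab3 gives G#4.
A2: a seventh up reaches G, and 12 semitones makes it G##3.
An augmented seventh up from B2 gives A##3.
Bb3 up an augmented seventh is A#4.
C#4 up an augmented seventh is B##4.

G#4 G##3 A##3 A#4 B##4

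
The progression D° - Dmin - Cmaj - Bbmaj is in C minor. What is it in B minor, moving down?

C#° C#min Bmaj Amaj

C minor down to B minor is a minor second; each chord root moves by that interval while the quality stays the same.
D°: root D down a minor second → C#, giving C#°.
Dmin: root D down a minor second → C#, giving C#min.
Cmaj: root C down a minor second → B, giving Bmaj.
Bbmaj: root Bb down a minor second → A, giving Amaj.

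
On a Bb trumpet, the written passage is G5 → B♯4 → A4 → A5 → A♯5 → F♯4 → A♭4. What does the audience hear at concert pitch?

F5 A#4 G4 G5 G#5 E4 Gb4

The Bb trumpet sounds a major second below written, so transpose each written note down a major second.
G5 to F5
B#4 to A#4
A4 to G4
A5 to G5
A#5 to G#5
F#4 to E4
Ab4 to Gb4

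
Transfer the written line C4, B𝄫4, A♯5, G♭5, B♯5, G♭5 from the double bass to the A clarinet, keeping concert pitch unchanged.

Eb3 Dbb4 C#5 Bbb4 D#5 Bbb4

First find concert pitch: the double bass sounds a perfect octave below written, so C4 B𝄫4 A♯5 G♭5 B♯5 G♭5 sounds C3 Bbb3 A#4 Gb4 B#4 Gb4.
Then write for A clarinet: it sounds a minor third below written, so the part must be a minor third above concert.
C3 → Eb3
Bbb3 → Dbb4
A#4 → C#5
Gb4 → Bbb4
B#4 → D#5
Gb4 → Bbb4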